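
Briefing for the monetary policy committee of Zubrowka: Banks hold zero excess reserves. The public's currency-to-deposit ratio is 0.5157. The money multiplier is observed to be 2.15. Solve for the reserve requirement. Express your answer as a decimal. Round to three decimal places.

0.189

Using m = 2.15. Since m = (1 + c)/(c + rr + e), the denominator satisfies c + rr + e = (1 + c)/m = (1 + 0.5157) / 2.15 ≈ 0.704977.
With c = 0.5157 and e = 0, the reserve requirement is 0.704977 − 0.5157 − 0 = 0.189277.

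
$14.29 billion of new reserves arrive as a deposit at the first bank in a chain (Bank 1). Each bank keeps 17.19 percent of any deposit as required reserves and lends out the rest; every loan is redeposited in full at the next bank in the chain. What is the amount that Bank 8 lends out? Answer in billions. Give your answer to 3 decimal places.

$3.160 billion

Each bank lends a fraction (1 − rr) = 0.8281 of the deposit it receives, so Bank 8 receives 14.29·0.8281^7 and lends 14.29·0.8281^8 ≈ 3.1601 billion.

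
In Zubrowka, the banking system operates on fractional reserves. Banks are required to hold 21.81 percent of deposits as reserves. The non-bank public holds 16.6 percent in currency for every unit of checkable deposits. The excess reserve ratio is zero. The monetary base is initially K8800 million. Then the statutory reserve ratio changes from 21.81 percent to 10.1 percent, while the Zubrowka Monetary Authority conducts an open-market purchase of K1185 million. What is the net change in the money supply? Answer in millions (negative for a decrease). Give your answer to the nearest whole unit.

Before: m₁ = (1 + 0.166) / (0.2181 + 0.166) ≈ 3.03567, MB₁ = 8800, so M₁ = 3.03567 × 8800 = 26713.896 million.
After: m₂ = (1 + 0.166) / (0.101 + 0.166) ≈ 4.36704, MB₂ = 8800 + 1185 = 9985, so M₂ = 4.36704 × 9985 = 43604.8944 million.
ΔM = M₂ − M₁ = 43604.8944 − 26713.896 = 16890.9984 million.

K16891 million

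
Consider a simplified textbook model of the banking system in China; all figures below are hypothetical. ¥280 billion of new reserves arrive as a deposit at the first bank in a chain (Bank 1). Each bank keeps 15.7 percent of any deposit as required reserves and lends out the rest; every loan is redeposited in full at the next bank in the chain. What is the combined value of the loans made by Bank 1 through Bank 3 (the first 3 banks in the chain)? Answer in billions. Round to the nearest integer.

Bank i lends (1 − rr)^i of the original deposit: Bank 1 lends 280·0.8430 = 236.0400, Bank 2 lends 280·0.8430² ≈ 198.9817, and so on.
Summing a geometric series: total = 280·[0.8430·(1 − 0.8430^3) / (1 − 0.8430)] ≈ 602.7633 billion.

¥603 billion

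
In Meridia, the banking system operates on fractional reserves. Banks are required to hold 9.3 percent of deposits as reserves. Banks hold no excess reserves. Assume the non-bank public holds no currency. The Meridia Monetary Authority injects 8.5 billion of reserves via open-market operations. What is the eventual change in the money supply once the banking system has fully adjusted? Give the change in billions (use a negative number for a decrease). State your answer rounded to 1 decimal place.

The simple money multiplier is m = 1/rr = 1/0.093 ≈ 10.7527.
An open-market purchase increases the monetary base by 8.5 billion, so ΔM = m × ΔMB = 10.7527 × 8.5 ≈ 91.398 billion.

91.4 billion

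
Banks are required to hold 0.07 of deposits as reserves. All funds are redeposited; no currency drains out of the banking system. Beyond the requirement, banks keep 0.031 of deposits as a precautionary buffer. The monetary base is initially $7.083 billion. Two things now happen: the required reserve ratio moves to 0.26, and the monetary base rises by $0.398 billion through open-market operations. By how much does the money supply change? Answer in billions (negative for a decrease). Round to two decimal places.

-44.42 billion

Before: m₁ = 1 / (0.07 + 0.031) ≈ 9.9010, MB₁ = 7.083, so M₁ = 9.9010 × 7.083 ≈ 70.1288 billion.
After: m₂ = 1 / (0.26 + 0.031) ≈ 3.4364, MB₂ = 7.083 + 0.398 = 7.481, so M₂ = 3.4364 × 7.481 ≈ 25.7077 billion.
ΔM = M₂ − M₁ = 25.7077 − 70.1288 = -44.4211 billion.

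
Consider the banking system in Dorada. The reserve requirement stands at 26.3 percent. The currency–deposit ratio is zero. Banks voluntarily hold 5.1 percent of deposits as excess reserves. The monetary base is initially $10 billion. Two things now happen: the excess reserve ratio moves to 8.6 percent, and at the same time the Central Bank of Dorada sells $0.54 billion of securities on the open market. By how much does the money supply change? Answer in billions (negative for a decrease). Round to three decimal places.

Before: m₁ = 1 / (0.263 + 0.051) ≈ 3.18471, MB₁ = 10, so M₁ = 3.18471 × 10 = 31.8471 billion.
After: m₂ = 1 / (0.263 + 0.086) ≈ 2.86533, MB₂ = 10 − 0.54 = 9.46, so M₂ = 2.86533 × 9.46 ≈ 27.106 billion.
ΔM = M₂ − M₁ = 27.106 − 31.8471 = -4.7411 billion.

-4.741 billion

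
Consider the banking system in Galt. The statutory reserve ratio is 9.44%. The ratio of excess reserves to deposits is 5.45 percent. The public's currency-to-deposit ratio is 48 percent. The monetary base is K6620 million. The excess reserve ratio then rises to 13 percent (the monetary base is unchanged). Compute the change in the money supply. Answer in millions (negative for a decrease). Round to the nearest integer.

-1670 million

Initially m₁ = (1 + 0.48) / (0.0944 + 0.0545 + 0.48) ≈ 2.35332, so M₁ = 2.35332 × 6620 = 15578.9784 million.
After the change m₂ = (1 + 0.48) / (0.0944 + 0.13 + 0.48) ≈ 2.10108, so M₂ = 2.10108 × 6620 = 13909.1496 million.
ΔM = M₂ − M₁ = 13909.1496 − 15578.9784 = -1669.8288 million.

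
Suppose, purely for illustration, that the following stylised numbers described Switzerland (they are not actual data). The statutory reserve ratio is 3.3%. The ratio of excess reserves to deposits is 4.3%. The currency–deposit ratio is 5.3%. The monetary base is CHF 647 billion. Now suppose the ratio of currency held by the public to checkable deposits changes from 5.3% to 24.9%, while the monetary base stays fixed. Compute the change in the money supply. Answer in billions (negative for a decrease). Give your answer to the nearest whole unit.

-2795 billion

Initially m₁ = (1 + 0.053) / (0.033 + 0.043 + 0.053) ≈ 8.1628, so M₁ = 8.1628 × 647 = 5281.3316 billion.
After the change m₂ = (1 + 0.249) / (0.033 + 0.043 + 0.249) ≈ 3.8431, so M₂ = 3.8431 × 647 = 2486.4857 billion.
ΔM = M₂ − M₁ = 2486.4857 − 5281.3316 = -2794.8459 billion.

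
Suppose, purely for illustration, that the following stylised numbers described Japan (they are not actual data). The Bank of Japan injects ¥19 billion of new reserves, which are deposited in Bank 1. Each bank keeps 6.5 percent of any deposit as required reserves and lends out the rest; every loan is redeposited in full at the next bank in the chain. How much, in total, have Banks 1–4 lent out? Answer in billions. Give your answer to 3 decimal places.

Bank i lends (1 − rr)^i of the original deposit: Bank 1 lends 19·0.9350 = 17.7650, Bank 2 lends 19·0.9350² ≈ 16.6103, and so on.
Summing a geometric series: total = 19·[0.9350·(1 − 0.9350^4) / (1 − 0.9350)] ≈ 64.4270 billion.

¥64.427 billion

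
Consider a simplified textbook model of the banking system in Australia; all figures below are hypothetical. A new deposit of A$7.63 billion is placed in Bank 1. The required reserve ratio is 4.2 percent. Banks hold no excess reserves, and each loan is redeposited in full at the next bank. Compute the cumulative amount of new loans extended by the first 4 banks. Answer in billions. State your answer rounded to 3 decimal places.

A$27.447 billion

Bank i lends (1 − rr)^i of the original deposit: Bank 1 lends 7.63·0.9580 ≈ 7.3095, Bank 2 lends 7.63·0.9580² ≈ 7.0025, and so on.
Summing a geometric series: total = 7.63·[0.9580·(1 − 0.9580^4) / (1 − 0.9580)] ≈ 27.4472 billion.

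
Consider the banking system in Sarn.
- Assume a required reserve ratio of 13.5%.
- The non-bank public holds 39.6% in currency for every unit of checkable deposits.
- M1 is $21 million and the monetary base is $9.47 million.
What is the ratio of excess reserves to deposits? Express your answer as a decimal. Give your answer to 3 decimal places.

Using m = M/MB = 21/9.47 ≈ 2.217529. Since m = (1 + c)/(c + rr + e), the denominator satisfies c + rr + e = (1 + c)/m = (1 + 0.396) / 2.217529 ≈ 0.629530.
With c = 0.396 and rr = 0.135, the ratio of excess reserves to deposits is 0.629530 − 0.396 − 0.135 = 0.09853.

0.099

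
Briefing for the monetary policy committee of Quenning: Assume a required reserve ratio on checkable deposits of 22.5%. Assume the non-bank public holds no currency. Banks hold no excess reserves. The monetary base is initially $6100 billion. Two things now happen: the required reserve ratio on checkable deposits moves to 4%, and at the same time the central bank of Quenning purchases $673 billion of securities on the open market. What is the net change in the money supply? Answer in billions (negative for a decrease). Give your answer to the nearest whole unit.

Before: m₁ = 1 / (0.225) ≈ 4.44444, MB₁ = 6100, so M₁ = 4.44444 × 6100 = 27111.084 billion.
After: m₂ = 1 / (0.04) = 25, MB₂ = 6100 + 673 = 6773, so M₂ = 25 × 6773 = 169325 billion.
ΔM = M₂ − M₁ = 169325 − 27111.084 = 142213.916 billion.

$142214 billion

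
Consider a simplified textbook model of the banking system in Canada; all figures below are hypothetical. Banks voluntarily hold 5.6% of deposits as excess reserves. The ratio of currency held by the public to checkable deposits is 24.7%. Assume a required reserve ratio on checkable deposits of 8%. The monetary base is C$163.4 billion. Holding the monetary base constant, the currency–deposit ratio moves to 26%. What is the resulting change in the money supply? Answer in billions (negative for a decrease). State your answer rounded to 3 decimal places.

-12.101 billion

Initially m₁ = (1 + 0.247) / (0.08 + 0.056 + 0.247) ≈ 3.2558747, so M₁ = 3.2558747 × 163.4 ≈ 532.0099 billion.
After the change m₂ = (1 + 0.26) / (0.08 + 0.056 + 0.26) ≈ 3.1818182, so M₂ = 3.1818182 × 163.4 ≈ 519.9091 billion.
ΔM = M₂ − M₁ = 519.9091 − 532.0099 = -12.1008 billion.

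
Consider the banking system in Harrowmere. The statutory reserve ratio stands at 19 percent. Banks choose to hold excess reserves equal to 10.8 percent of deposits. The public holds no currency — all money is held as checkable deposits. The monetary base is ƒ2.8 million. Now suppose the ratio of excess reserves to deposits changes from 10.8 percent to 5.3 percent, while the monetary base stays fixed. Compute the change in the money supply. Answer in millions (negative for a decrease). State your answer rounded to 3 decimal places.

Initially m₁ = 1 / (0.19 + 0.108) ≈ 3.35570, so M₁ = 3.35570 × 2.8 ≈ 9.396 million.
After the change m₂ = 1 / (0.19 + 0.053) ≈ 4.11523, so M₂ = 4.11523 × 2.8 ≈ 11.5226 million.
ΔM = M₂ − M₁ = 11.5226 − 9.396 = 2.1266 million.

ƒ2.127 million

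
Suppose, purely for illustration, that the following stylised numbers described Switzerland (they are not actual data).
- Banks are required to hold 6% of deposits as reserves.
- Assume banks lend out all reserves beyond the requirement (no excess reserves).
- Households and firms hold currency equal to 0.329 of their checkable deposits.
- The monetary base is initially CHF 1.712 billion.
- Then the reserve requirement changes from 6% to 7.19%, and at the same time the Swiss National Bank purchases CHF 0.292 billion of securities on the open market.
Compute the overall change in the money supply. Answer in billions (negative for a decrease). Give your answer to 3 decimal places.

Before: m₁ = (1 + 0.329) / (0.06 + 0.329) ≈ 3.41645, MB₁ = 1.712, so M₁ = 3.41645 × 1.712 ≈ 5.849 billion.
After: m₂ = (1 + 0.329) / (0.0719 + 0.329) ≈ 3.31504, MB₂ = 1.712 + 0.292 = 2.004, so M₂ = 3.31504 × 2.004 ≈ 6.6433 billion.
ΔM = M₂ − M₁ = 6.6433 − 5.849 = 0.7943 billion.

CHF 0.794 billion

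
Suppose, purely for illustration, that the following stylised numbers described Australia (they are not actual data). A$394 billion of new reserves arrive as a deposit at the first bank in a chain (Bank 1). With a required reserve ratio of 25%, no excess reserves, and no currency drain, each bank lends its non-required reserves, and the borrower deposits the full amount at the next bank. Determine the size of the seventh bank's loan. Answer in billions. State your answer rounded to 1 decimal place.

A$52.6 billion

Each bank lends a fraction (1 − rr) = 0.7500 of the deposit it receives, so Bank 7 receives 394·0.7500^6 and lends 394·0.7500^7 ≈ 52.5927 billion.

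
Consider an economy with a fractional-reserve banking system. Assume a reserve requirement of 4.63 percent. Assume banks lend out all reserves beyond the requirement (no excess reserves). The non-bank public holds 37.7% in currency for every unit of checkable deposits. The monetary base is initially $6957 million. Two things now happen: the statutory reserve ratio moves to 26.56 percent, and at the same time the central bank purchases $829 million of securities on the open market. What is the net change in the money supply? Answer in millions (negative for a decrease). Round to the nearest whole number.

Before: m₁ = (1 + 0.377) / (0.0463 + 0.377) ≈ 3.25301, MB₁ = 6957, so M₁ = 3.25301 × 6957 ≈ 22631.1906 million.
After: m₂ = (1 + 0.377) / (0.2656 + 0.377) ≈ 2.14286, MB₂ = 6957 + 829 = 7786, so M₂ = 2.14286 × 7786 ≈ 16684.308 million.
ΔM = M₂ − M₁ = 16684.308 − 22631.1906 = -5946.8826 million.

-5947 million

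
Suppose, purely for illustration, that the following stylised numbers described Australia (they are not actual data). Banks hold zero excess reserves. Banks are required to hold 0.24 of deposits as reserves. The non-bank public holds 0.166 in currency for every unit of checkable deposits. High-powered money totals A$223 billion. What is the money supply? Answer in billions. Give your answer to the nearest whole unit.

The money multiplier is m = (1 + c) / (rr + c) = (1 + 0.166) / (0.24 + 0.166) ≈ 2.8719.
So M = m × MB = 2.8719 × 223 = 640.4337 billion.

A$640 billion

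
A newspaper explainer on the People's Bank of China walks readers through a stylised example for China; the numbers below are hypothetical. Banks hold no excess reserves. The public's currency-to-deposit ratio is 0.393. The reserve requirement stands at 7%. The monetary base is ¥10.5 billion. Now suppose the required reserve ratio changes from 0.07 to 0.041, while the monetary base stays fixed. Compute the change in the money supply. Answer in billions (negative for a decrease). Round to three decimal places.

Initially m₁ = (1 + 0.393) / (0.07 + 0.393) ≈ 3.008639, so M₁ = 3.008639 × 10.5 ≈ 31.5907 billion.
After the change m₂ = (1 + 0.393) / (0.041 + 0.393) ≈ 3.209677, so M₂ = 3.209677 × 10.5 ≈ 33.7016 billion.
ΔM = M₂ − M₁ = 33.7016 − 31.5907 = 2.1109 billion.

¥2.111 billion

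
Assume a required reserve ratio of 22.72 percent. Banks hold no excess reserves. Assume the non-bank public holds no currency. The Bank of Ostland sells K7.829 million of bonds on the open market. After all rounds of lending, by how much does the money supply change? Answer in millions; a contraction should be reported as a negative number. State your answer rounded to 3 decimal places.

The simple money multiplier is m = 1/rr = 1/0.2272 ≈ 4.40141.
An open-market sale reduces the monetary base by 7.829 million, so ΔM = m × ΔMB = 4.40141 × (−7.829) ≈ -34.4586 million.

-34.459 million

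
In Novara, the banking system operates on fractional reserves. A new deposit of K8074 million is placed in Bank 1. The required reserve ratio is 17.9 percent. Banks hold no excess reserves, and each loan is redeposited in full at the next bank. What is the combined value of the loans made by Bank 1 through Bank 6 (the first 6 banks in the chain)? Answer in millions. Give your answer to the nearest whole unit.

K25691 million

Bank i lends (1 − rr)^i of the original deposit: Bank 1 lends 8074·0.8210 = 6628.7540, Bank 2 lends 8074·0.8210² ≈ 5442.2070, and so on.
Summing a geometric series: total = 8074·[0.8210·(1 − 0.8210^6) / (1 − 0.8210)] ≈ 25691.4987 million.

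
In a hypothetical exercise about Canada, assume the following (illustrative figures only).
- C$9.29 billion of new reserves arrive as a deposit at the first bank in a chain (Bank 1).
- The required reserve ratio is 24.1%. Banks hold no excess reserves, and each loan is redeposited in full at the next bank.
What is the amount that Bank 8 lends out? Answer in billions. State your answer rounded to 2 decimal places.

C$1.02 billion

Each bank lends a fraction (1 − rr) = 0.7590 of the deposit it receives, so Bank 8 receives 9.29·0.7590^7 and lends 9.29·0.7590^8 ≈ 1.0232 billion.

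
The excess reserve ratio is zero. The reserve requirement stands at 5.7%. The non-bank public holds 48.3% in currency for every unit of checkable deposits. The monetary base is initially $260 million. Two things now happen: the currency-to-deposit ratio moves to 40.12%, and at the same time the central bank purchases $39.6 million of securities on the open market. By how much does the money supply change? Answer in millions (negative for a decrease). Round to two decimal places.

Before: m₁ = (1 + 0.483) / (0.057 + 0.483) ≈ 2.746296, MB₁ = 260, so M₁ = 2.746296 × 260 ≈ 714.037 million.
After: m₂ = (1 + 0.4012) / (0.057 + 0.4012) ≈ 3.058053, MB₂ = 260 + 39.6 = 299.6, so M₂ = 3.058053 × 299.6 ≈ 916.1927 million.
ΔM = M₂ − M₁ = 916.1927 − 714.037 = 202.1557 million.

$202.16 million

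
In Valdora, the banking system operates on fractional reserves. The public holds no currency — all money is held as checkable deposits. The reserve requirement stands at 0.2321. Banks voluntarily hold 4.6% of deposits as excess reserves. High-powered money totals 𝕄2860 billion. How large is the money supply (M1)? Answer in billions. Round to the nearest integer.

𝕄10284 billion

The money multiplier is m = 1 / (rr + e) = 1 / (0.2321 + 0.046) ≈ 3.59583.
So M = m × MB = 3.59583 × 2860 = 10284.0738 billion.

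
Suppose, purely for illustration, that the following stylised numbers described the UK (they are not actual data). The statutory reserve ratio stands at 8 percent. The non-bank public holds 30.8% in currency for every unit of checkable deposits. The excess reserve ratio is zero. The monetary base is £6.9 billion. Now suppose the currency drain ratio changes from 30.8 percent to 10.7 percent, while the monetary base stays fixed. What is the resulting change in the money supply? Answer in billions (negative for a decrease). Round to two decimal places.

£17.59 billion

Initially m₁ = (1 + 0.308) / (0.08 + 0.308) ≈ 3.3711, so M₁ = 3.3711 × 6.9 ≈ 23.2606 billion.
After the change m₂ = (1 + 0.107) / (0.08 + 0.107) ≈ 5.9198, so M₂ = 5.9198 × 6.9 ≈ 40.8466 billion.
ΔM = M₂ − M₁ = 40.8466 − 23.2606 = 17.586 billion.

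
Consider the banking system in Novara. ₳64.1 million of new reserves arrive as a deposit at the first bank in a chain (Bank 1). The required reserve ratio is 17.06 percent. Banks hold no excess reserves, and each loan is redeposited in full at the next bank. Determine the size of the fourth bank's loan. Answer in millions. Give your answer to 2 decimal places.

₳30.33 million

Each bank lends a fraction (1 − rr) = 0.8294 of the deposit it receives, so Bank 4 receives 64.1·0.8294^3 and lends 64.1·0.8294^4 ≈ 30.3329 million.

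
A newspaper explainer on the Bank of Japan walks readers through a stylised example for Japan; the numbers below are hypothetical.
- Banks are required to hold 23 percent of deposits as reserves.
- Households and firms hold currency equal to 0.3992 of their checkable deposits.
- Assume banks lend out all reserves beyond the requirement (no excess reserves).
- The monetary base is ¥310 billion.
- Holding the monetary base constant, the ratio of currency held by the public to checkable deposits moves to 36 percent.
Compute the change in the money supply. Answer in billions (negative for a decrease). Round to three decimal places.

¥25.206 billion

Initially m₁ = (1 + 0.3992) / (0.23 + 0.3992) ≈ 2.2237762, so M₁ = 2.2237762 × 310 ≈ 689.3706 billion.
After the change m₂ = (1 + 0.36) / (0.23 + 0.36) ≈ 2.3050847, so M₂ = 2.3050847 × 310 ≈ 714.5763 billion.
ΔM = M₂ − M₁ = 714.5763 − 689.3706 = 25.2057 billion.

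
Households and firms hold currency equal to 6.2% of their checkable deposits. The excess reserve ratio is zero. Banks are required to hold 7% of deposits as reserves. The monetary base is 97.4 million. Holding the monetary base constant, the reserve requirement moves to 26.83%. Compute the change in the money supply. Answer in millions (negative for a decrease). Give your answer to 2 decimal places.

Initially m₁ = (1 + 0.062) / (0.07 + 0.062) ≈ 8.04545, so M₁ = 8.04545 × 97.4 ≈ 783.6268 million.
After the change m₂ = (1 + 0.062) / (0.2683 + 0.062) ≈ 3.21526, so M₂ = 3.21526 × 97.4 ≈ 313.1663 million.
ΔM = M₂ − M₁ = 313.1663 − 783.6268 = -470.4605 million.

-470.46 million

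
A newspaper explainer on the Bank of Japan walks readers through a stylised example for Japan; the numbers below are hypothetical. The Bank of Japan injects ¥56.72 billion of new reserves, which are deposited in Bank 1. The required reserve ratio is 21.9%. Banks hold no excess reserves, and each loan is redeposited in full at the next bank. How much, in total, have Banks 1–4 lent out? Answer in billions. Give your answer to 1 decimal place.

Bank i lends (1 − rr)^i of the original deposit: Bank 1 lends 56.72·0.7810 ≈ 44.2983, Bank 2 lends 56.72·0.7810² ≈ 34.5970, and so on.
Summing a geometric series: total = 56.72·[0.7810·(1 − 0.7810^4) / (1 − 0.7810)] ≈ 127.0184 billion.

¥127.0 billion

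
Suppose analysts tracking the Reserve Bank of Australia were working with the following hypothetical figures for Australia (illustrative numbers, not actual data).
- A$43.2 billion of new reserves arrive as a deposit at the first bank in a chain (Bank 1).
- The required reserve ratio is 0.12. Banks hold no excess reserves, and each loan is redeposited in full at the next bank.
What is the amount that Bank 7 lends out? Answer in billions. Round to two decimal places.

Each bank lends a fraction (1 − rr) = 0.8800 of the deposit it receives, so Bank 7 receives 43.2·0.8800^6 and lends 43.2·0.8800^7 ≈ 17.6548 billion.

A$17.65 billion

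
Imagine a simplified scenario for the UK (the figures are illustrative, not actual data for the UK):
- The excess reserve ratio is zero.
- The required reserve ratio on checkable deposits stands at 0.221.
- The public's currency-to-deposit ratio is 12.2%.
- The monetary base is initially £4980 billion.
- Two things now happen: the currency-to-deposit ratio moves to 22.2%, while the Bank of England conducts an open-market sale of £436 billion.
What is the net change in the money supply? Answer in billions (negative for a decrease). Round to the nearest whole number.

Before: m₁ = (1 + 0.122) / (0.221 + 0.122) ≈ 3.27114, MB₁ = 4980, so M₁ = 3.27114 × 4980 = 16290.2772 billion.
After: m₂ = (1 + 0.222) / (0.221 + 0.222) ≈ 2.75847, MB₂ = 4980 − 436 = 4544, so M₂ = 2.75847 × 4544 ≈ 12534.4877 billion.
ΔM = M₂ − M₁ = 12534.4877 − 16290.2772 = -3755.7895 billion.

-3756 billion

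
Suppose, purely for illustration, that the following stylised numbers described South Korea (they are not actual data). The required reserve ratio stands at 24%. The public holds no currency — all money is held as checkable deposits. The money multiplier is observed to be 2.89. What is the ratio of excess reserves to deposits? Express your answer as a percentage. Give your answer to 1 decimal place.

Using m = 2.89. Since m = (1 + c)/(c + rr + e), the denominator satisfies c + rr + e = (1 + c)/m = (1 + 0) / 2.89 ≈ 0.346021.
With c = 0 and rr = 0.24, the ratio of excess reserves to deposits is 0.346021 − 0 − 0.24 = 0.106021.

10.6%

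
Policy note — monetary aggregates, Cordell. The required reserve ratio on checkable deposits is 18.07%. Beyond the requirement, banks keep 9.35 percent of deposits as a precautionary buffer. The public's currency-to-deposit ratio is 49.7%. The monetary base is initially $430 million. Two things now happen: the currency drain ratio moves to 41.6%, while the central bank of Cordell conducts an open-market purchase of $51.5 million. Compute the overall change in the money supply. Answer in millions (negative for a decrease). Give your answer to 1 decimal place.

$153.1 million

Before: m₁ = (1 + 0.497) / (0.1807 + 0.0935 + 0.497) ≈ 1.94113, MB₁ = 430, so M₁ = 1.94113 × 430 = 834.6859 million.
After: m₂ = (1 + 0.416) / (0.1807 + 0.0935 + 0.416) ≈ 2.05158, MB₂ = 430 + 51.5 = 481.5, so M₂ = 2.05158 × 481.5 ≈ 987.8358 million.
ΔM = M₂ − M₁ = 987.8358 − 834.6859 = 153.1499 million.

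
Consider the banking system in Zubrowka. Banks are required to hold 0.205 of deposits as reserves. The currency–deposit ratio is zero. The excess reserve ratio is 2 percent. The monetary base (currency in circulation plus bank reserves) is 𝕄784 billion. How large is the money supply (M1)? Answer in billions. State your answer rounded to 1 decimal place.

The money multiplier is m = 1 / (rr + e) = 1 / (0.205 + 0.02) ≈ 4.44444.
So M = m × MB = 4.44444 × 784 ≈ 3484.441 billion.

𝕄3484.4 billion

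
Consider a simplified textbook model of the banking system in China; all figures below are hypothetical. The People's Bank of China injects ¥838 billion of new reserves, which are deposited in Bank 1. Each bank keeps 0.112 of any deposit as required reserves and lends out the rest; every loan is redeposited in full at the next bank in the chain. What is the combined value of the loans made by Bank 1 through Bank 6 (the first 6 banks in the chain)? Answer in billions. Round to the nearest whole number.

¥3386 billion

Bank i lends (1 − rr)^i of the original deposit: Bank 1 lends 838·0.8880 = 744.1440, Bank 2 lends 838·0.8880² ≈ 660.7999, and so on.
Summing a geometric series: total = 838·[0.8880·(1 − 0.8880^6) / (1 − 0.8880)] ≈ 3386.4003 billion.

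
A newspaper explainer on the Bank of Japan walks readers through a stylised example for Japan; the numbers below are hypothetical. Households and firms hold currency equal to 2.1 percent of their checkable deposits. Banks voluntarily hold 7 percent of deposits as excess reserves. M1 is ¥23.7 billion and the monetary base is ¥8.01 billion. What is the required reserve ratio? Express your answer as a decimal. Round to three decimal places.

0.254

Using m = M/MB = 23.7/8.01 ≈ 2.958801. Since m = (1 + c)/(c + rr + e), the denominator satisfies c + rr + e = (1 + c)/m = (1 + 0.021) / 2.958801 ≈ 0.345072.
With c = 0.021 and e = 0.07, the required reserve ratio is 0.345072 − 0.021 − 0.07 = 0.254072.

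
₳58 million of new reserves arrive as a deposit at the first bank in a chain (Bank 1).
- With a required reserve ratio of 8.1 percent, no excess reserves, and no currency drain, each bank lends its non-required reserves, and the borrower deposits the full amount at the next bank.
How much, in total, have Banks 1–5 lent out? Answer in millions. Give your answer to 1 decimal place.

₳226.7 million

Bank i lends (1 − rr)^i of the original deposit: Bank 1 lends 58·0.9190 = 53.3020, Bank 2 lends 58·0.9190² ≈ 48.9845, and so on.
Summing a geometric series: total = 58·[0.9190·(1 − 0.9190^5) / (1 − 0.9190)] ≈ 226.6932 million.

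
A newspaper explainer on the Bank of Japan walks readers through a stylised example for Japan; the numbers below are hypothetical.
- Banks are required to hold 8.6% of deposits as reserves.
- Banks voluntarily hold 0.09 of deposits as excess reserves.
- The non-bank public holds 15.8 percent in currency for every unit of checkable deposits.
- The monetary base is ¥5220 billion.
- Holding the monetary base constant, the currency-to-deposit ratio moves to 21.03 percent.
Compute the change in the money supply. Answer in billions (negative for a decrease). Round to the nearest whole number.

-1744 billion

Initially m₁ = (1 + 0.158) / (0.086 + 0.09 + 0.158) ≈ 3.46707, so M₁ = 3.46707 × 5220 = 18098.1054 billion.
After the change m₂ = (1 + 0.2103) / (0.086 + 0.09 + 0.2103) ≈ 3.13306, so M₂ = 3.13306 × 5220 = 16354.5732 billion.
ΔM = M₂ − M₁ = 16354.5732 − 18098.1054 = -1743.5322 billion.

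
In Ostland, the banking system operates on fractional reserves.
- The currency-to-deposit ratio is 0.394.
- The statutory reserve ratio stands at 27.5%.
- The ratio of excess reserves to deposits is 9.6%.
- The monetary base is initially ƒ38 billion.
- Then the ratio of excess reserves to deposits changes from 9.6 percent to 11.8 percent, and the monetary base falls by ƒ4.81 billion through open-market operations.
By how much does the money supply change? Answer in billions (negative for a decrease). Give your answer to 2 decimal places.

-10.46 billion

Before: m₁ = (1 + 0.394) / (0.275 + 0.096 + 0.394) ≈ 1.82222, MB₁ = 38, so M₁ = 1.82222 × 38 ≈ 69.2444 billion.
After: m₂ = (1 + 0.394) / (0.275 + 0.118 + 0.394) ≈ 1.77128, MB₂ = 38 − 4.81 = 33.19, so M₂ = 1.77128 × 33.19 ≈ 58.7888 billion.
ΔM = M₂ − M₁ = 58.7888 − 69.2444 = -10.4556 billion.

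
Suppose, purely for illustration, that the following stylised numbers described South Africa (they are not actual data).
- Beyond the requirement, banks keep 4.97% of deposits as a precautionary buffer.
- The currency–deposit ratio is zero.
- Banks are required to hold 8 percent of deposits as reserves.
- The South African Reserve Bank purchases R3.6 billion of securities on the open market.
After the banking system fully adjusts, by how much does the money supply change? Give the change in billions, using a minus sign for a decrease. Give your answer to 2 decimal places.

R27.76 billion

The money multiplier is m = 1 / (rr + e) = 1 / (0.08 + 0.0497) ≈ 7.7101.
The purchase adds 3.6 billion of base, so ΔM = m × ΔMB = 7.7101 × (+3.6) ≈ 27.7564 billion.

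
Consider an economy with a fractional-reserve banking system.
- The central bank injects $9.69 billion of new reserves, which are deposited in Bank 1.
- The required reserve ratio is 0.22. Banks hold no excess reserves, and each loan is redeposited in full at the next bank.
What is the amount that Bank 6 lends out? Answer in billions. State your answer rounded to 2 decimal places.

$2.18 billion

Each bank lends a fraction (1 − rr) = 0.7800 of the deposit it receives, so Bank 6 receives 9.69·0.7800^5 and lends 9.69·0.7800^6 ≈ 2.1822 billion.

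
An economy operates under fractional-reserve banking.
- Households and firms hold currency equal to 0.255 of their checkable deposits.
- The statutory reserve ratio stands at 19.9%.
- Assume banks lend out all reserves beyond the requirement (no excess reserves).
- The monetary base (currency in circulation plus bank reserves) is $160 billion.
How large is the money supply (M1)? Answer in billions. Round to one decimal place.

The money multiplier is m = (1 + c) / (rr + c) = (1 + 0.255) / (0.199 + 0.255) ≈ 2.76432.
So M = m × MB = 2.76432 × 160 = 442.2912 billion.

$442.3 billion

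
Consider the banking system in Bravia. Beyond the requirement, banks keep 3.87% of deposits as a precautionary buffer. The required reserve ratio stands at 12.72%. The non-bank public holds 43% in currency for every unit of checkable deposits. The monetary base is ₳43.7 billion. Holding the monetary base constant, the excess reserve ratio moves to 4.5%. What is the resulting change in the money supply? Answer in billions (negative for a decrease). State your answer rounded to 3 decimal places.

Initially m₁ = (1 + 0.43) / (0.1272 + 0.0387 + 0.43) ≈ 2.399731, so M₁ = 2.399731 × 43.7 ≈ 104.8682 billion.
After the change m₂ = (1 + 0.43) / (0.1272 + 0.045 + 0.43) ≈ 2.374626, so M₂ = 2.374626 × 43.7 ≈ 103.7712 billion.
ΔM = M₂ − M₁ = 103.7712 − 104.8682 = -1.097 billion.

-1.097 billion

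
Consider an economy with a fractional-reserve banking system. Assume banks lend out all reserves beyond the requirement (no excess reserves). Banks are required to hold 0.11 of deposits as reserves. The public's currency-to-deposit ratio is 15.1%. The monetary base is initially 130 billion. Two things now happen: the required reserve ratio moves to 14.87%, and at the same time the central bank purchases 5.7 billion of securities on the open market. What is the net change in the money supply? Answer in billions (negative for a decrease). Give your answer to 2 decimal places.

Before: m₁ = (1 + 0.151) / (0.11 + 0.151) ≈ 4.409962, MB₁ = 130, so M₁ = 4.409962 × 130 ≈ 573.2951 billion.
After: m₂ = (1 + 0.151) / (0.1487 + 0.151) ≈ 3.840507, MB₂ = 130 + 5.7 = 135.7, so M₂ = 3.840507 × 135.7 ≈ 521.1568 billion.
ΔM = M₂ − M₁ = 521.1568 − 573.2951 = -52.1383 billion.

-52.14 billion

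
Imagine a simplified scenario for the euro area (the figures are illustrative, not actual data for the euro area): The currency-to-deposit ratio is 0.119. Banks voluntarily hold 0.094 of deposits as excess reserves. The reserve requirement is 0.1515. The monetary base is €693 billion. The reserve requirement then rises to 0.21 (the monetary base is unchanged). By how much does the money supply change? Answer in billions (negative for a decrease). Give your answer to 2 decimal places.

-294.23 billion

Initially m₁ = (1 + 0.119) / (0.1515 + 0.094 + 0.119) ≈ 3.069959, so M₁ = 3.069959 × 693 ≈ 2127.4816 billion.
After the change m₂ = (1 + 0.119) / (0.21 + 0.094 + 0.119) ≈ 2.645390, so M₂ = 2.645390 × 693 ≈ 1833.2553 billion.
ΔM = M₂ − M₁ = 1833.2553 − 2127.4816 = -294.2263 billion.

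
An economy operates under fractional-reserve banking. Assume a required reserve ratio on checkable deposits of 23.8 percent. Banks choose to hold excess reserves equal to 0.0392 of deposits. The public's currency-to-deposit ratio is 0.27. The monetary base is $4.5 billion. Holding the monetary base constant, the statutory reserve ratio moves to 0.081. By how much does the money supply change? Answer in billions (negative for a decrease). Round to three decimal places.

$4.202 billion

Initially m₁ = (1 + 0.27) / (0.238 + 0.0392 + 0.27) ≈ 2.32091, so M₁ = 2.32091 × 4.5 ≈ 10.4441 billion.
After the change m₂ = (1 + 0.27) / (0.081 + 0.0392 + 0.27) ≈ 3.25474, so M₂ = 3.25474 × 4.5 ≈ 14.6463 billion.
ΔM = M₂ − M₁ = 14.6463 − 10.4441 = 4.2022 billion.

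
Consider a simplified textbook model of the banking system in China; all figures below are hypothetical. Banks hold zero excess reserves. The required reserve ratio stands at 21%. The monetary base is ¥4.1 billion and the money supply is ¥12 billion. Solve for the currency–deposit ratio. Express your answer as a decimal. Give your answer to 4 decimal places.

0.2000

Using m = M/MB = 12/4.1 ≈ 2.926829. From m = (1 + c)/(c + rr + e), rearranging gives 1 + c = m·(c + rr + e), so c·(1 − m) = m·(rr + e) − 1.
Hence c = [m·(rr + e) − 1]/(1 − m) = [2.926829 × (0.21 + 0) − 1] / (1 − 2.926829) ≈ 0.200000.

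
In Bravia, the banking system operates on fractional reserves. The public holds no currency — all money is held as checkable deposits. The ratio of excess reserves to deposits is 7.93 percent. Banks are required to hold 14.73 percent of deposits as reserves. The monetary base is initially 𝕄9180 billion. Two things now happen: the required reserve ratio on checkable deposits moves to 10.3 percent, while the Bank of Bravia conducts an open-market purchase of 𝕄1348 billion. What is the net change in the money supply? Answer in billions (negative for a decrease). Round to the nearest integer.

𝕄17239 billion

Before: m₁ = 1 / (0.1473 + 0.0793) ≈ 4.413063, MB₁ = 9180, so M₁ = 4.413063 × 9180 ≈ 40511.9183 billion.
After: m₂ = 1 / (0.103 + 0.0793) ≈ 5.485464, MB₂ = 9180 + 1348 = 10528, so M₂ = 5.485464 × 10528 ≈ 57750.965 billion.
ΔM = M₂ − M₁ = 57750.965 − 40511.9183 = 17239.0467 billion.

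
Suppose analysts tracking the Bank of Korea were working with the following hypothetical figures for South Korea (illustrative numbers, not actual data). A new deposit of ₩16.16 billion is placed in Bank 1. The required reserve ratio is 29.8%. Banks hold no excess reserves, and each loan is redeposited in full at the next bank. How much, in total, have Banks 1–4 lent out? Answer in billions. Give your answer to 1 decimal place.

₩28.8 billion

Bank i lends (1 − rr)^i of the original deposit: Bank 1 lends 16.16·0.7020 ≈ 11.3443, Bank 2 lends 16.16·0.7020² ≈ 7.9637, and so on.
Summing a geometric series: total = 16.16·[0.7020·(1 − 0.7020^4) / (1 − 0.7020)] ≈ 28.8231 billion.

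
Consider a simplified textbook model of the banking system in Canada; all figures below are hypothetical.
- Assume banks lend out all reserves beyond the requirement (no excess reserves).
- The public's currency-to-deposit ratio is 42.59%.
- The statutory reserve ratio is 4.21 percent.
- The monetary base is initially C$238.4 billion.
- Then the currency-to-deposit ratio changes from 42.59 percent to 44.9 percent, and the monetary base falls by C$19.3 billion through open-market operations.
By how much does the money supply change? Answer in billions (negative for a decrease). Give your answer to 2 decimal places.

Before: m₁ = (1 + 0.4259) / (0.0421 + 0.4259) ≈ 3.046795, MB₁ = 238.4, so M₁ = 3.046795 × 238.4 ≈ 726.3559 billion.
After: m₂ = (1 + 0.449) / (0.0421 + 0.449) ≈ 2.950519, MB₂ = 238.4 − 19.3 = 219.1, so M₂ = 2.950519 × 219.1 ≈ 646.4587 billion.
ΔM = M₂ − M₁ = 646.4587 − 726.3559 = -79.8972 billion.

-79.90 billion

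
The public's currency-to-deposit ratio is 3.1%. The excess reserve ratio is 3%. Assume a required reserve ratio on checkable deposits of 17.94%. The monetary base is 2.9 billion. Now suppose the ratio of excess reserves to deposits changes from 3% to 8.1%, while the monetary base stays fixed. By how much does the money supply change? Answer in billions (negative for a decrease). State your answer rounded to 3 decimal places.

-2.177 billion

Initially m₁ = (1 + 0.031) / (0.1794 + 0.03 + 0.031) ≈ 4.28869, so M₁ = 4.28869 × 2.9 ≈ 12.4372 billion.
After the change m₂ = (1 + 0.031) / (0.1794 + 0.081 + 0.031) ≈ 3.53809, so M₂ = 3.53809 × 2.9 ≈ 10.2605 billion.
ΔM = M₂ − M₁ = 10.2605 − 12.4372 = -2.1767 billion.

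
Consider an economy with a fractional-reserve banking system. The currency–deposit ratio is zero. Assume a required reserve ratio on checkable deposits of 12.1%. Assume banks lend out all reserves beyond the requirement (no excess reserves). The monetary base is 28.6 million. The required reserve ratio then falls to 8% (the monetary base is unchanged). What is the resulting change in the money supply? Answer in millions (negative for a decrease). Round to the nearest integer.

Initially m₁ = 1 / (0.121) ≈ 8.2645, so M₁ = 8.2645 × 28.6 = 236.3647 million.
After the change m₂ = 1 / (0.08) = 12.5, so M₂ = 12.5 × 28.6 = 357.5 million.
ΔM = M₂ − M₁ = 357.5 − 236.3647 = 121.1353 million.

121 million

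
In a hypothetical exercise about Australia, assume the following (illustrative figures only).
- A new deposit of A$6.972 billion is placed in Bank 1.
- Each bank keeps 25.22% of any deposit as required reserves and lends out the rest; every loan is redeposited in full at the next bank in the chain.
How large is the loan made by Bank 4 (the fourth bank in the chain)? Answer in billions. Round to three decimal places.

A$2.180 billion

Each bank lends a fraction (1 − rr) = 0.7478 of the deposit it receives, so Bank 4 receives 6.972·0.7478^3 and lends 6.972·0.7478^4 ≈ 2.1802 billion.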